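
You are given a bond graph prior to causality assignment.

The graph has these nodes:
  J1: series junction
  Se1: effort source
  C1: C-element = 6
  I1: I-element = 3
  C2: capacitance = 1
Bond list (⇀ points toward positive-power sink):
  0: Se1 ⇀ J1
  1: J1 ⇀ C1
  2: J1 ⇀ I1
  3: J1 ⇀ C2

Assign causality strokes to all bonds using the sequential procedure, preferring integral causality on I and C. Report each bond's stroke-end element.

#0 stroke→J1
#1 stroke→J1
#2 stroke→I1
#3 stroke→J1

β0 stroke→J1  (Se1: effort source, stroke at far end)
β1 stroke→J1  (C1: C, integral causality)
β2 stroke→I1  (I1 integral (f out))
β3 stroke→J1  (J1: bond 2 brought flow, rest push out)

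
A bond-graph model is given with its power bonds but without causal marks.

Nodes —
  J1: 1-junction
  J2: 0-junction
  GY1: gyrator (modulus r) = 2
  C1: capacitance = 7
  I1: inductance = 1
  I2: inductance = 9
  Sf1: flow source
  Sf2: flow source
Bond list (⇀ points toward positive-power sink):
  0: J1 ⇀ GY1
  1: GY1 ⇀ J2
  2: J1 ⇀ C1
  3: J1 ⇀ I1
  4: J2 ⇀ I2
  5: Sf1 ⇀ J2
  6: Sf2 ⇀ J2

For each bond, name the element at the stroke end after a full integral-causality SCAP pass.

β5 |Sf1  (Sf1: flow source, stroke at near end)
β6 |Sf2  (Sf2: flow source, stroke at near end)
β2 |J1  (prefer integral on C1)
β3 |I1  (I1 integral (f out))
β0 |J1  (J1 flow already set via bond 3)
β1 |J2  (GY1: gyrator matches bond 0)
β4 |I2  (J2 effort already set via bond 1)

#0 stroke at J1
#1 stroke at J2
#2 stroke at J1
#3 stroke at I1
#4 stroke at I2
#5 stroke at Sf1
#6 stroke at Sf2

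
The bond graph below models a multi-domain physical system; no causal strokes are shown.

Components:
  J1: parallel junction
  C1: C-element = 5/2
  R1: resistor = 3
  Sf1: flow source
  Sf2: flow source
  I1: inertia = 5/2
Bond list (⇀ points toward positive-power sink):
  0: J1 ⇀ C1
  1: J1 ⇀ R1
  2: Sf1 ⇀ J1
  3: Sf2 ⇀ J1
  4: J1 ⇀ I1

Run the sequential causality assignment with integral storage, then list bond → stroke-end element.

bond 0 stroke→J1
bond 1 stroke→R1
bond 2 stroke→Sf1
bond 3 stroke→Sf2
bond 4 stroke→I1

bond 2 stroke at Sf1  (Sf1: flow source, stroke at near end)
bond 3 stroke at Sf2  (Sf2 (Sf) sets flow on bond)
bond 0 stroke at J1  (prefer integral on C1)
bond 1 stroke at R1  (J1 effort already set via bond 0)
bond 4 stroke at I1  (J1: bond 0 brought effort, rest push out)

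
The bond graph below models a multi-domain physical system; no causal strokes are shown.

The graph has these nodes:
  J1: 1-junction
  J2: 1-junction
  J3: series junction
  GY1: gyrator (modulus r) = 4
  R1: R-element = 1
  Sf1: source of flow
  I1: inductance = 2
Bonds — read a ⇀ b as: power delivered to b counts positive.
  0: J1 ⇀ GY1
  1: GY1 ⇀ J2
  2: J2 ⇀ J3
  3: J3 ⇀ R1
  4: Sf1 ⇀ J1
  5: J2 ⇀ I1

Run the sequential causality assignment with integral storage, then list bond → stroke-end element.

b4 →Sf1  (Sf1 (Sf) sets flow on bond)
b0 →J1  (J1 flow already set via bond 4)
b1 →J2  (GY1 both-in/both-out from 0)
b5 →I1  (I1 outputs flow p/I1)
b2 →J2  (1-jn J2 has f-setter on 5)
b3 →J3  (J3: bond 2 brought flow, rest push out)

bond 0 stroke at J1
bond 1 stroke at J2
bond 2 stroke at J2
bond 3 stroke at J3
bond 4 stroke at Sf1
bond 5 stroke at I1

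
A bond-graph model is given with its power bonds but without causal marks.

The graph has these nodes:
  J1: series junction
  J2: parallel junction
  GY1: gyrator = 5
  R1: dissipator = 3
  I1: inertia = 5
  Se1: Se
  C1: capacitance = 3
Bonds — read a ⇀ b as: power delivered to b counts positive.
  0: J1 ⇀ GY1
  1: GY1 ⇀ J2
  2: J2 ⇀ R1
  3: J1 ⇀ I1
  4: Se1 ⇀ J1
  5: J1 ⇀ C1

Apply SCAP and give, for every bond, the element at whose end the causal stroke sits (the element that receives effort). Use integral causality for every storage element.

bond 4 stroke at J1  (Se1: effort source, stroke at far end)
bond 3 stroke at I1  (I1 outputs flow p/I1)
bond 0 stroke at J1  (1-jn J1 has f-setter on 3)
bond 5 stroke at J1  (J1 flow already set via bond 3)
bond 1 stroke at J2  (GY1: gyrator matches bond 0)
bond 2 stroke at R1  (common-e at J2 fixed by 1)

b0 →J1
b1 →J2
b2 →R1
b3 →I1
b4 →J1
b5 →J1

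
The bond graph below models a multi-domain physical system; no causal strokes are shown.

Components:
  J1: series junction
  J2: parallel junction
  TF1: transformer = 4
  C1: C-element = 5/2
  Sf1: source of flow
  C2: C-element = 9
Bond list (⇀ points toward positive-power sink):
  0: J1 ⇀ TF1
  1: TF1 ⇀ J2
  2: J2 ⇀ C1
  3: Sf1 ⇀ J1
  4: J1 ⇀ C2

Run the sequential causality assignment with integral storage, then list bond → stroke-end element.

bond 0 stroke at J1
bond 1 stroke at TF1
bond 2 stroke at J2
bond 3 stroke at Sf1
bond 4 stroke at J1

#3 stroke at Sf1  (source Sf1 imposes f)
#0 stroke at J1  (J1 flow already set via bond 3)
#4 stroke at J1  (1-jn J1 has f-setter on 3)
#1 stroke at TF1  (TF TF1: opposite of bond 0)
#2 stroke at J2  (only one effort-in slot at J2)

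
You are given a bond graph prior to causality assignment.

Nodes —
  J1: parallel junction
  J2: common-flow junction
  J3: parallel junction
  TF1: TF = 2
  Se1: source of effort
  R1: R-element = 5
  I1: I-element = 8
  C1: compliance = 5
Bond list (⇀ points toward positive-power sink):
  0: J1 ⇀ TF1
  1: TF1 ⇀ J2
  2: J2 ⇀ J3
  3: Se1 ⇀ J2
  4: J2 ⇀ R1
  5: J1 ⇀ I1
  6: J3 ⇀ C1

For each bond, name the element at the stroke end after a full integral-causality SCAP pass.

b3 |J2  (source Se1 imposes e)
b5 |I1  (I1 outputs flow p/I1)
b0 |J1  (J1 needs exactly one e-in)
b1 |TF1  (TF1: transformer flips bond 0)
b2 |J2  (common-f at J2 fixed by 1)
b4 |J2  (J2: bond 1 brought flow, rest push out)
b6 |J3  (J3: last free bond brings effort in)

β0 |J1
β1 |TF1
β2 |J2
β3 |J2
β4 |J2
β5 |I1
β6 |J3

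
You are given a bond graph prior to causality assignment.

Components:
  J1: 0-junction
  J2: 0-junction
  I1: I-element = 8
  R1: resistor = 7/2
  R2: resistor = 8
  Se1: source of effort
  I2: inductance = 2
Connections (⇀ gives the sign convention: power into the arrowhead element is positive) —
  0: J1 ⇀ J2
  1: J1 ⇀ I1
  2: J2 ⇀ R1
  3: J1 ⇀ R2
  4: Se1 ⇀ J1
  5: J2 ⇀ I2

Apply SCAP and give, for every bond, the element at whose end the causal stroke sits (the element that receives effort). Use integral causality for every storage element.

β4 stroke at J1  (source Se1 imposes e)
β0 stroke at J2  (0-jn J1 has e-setter on 4)
β1 stroke at I1  (J1: bond 4 brought effort, rest push out)
β3 stroke at R2  (J1: bond 4 brought effort, rest push out)
β2 stroke at R1  (J2: bond 0 brought effort, rest push out)
β5 stroke at I2  (J2: bond 0 brought effort, rest push out)

bond 0 →J2
bond 1 →I1
bond 2 →R1
bond 3 →R2
bond 4 →J1
bond 5 →I2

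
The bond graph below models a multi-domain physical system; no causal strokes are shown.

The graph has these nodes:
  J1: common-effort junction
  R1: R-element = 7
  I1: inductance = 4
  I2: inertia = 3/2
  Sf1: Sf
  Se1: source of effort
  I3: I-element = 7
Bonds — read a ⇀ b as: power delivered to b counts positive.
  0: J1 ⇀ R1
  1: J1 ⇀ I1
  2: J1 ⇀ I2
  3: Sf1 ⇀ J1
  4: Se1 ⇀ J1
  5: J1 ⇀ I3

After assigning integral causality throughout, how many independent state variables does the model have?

#3 →Sf1  (Sf1 (Sf) sets flow on bond)
#4 →J1  (Se1 (Se) sets effort on bond)
#0 →R1  (J1 effort already set via bond 4)
#1 →I1  (common-e at J1 fixed by 4)
#2 →I2  (J1: bond 4 brought effort, rest push out)
#5 →I3  (0-jn J1 has e-setter on 4)

3  (I1, I2, I3 all integral)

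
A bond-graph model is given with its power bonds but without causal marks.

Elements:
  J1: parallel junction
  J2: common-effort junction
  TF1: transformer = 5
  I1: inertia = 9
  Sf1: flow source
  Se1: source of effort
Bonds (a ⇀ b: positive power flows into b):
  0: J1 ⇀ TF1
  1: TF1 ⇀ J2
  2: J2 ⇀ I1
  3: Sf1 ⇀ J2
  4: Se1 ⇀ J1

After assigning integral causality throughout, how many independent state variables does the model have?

1  (I1 all integral)

bond 3 →Sf1  (Sf1 (Sf) sets flow on bond)
bond 4 →J1  (source Se1 imposes e)
bond 0 →TF1  (common-e at J1 fixed by 4)
bond 1 →J2  (through TF1, causality passes straight; one stroke at TF1)
bond 2 →I1  (0-jn J2 has e-setter on 1)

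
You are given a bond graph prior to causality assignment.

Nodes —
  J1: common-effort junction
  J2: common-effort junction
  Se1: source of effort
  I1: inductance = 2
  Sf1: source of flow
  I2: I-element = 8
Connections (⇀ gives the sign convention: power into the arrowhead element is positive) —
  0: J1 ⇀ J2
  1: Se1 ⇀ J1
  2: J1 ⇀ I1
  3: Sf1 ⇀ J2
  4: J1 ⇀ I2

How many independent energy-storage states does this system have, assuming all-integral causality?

2  (I1, I2 all integral)

β1 →J1  (Se1: effort source, stroke at far end)
β3 →Sf1  (Sf1 fixes flow; stroke at Sf1)
β0 →J2  (common-e at J1 fixed by 1)
β2 →I1  (J1: bond 1 brought effort, rest push out)
β4 →I2  (J1: bond 1 brought effort, rest push out)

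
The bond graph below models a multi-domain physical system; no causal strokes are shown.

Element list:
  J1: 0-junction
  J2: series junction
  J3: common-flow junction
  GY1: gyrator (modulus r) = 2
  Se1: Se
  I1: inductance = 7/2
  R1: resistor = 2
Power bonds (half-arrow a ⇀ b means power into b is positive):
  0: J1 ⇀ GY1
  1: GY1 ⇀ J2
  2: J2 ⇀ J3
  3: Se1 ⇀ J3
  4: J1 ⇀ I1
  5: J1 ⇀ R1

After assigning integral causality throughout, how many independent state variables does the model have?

bond 3 →J3  (Se1 fixes effort; stroke away)
bond 2 →J2  (only one flow-in slot at J3)
bond 1 →GY1  (closing 1-jn rule on J2)
bond 0 →GY1  (GY1: gyrator matches bond 1)
bond 4 →I1  (I1 outputs flow p/I1)
bond 5 →J1  (J1: last free bond brings effort in)

1  (I1 all integral)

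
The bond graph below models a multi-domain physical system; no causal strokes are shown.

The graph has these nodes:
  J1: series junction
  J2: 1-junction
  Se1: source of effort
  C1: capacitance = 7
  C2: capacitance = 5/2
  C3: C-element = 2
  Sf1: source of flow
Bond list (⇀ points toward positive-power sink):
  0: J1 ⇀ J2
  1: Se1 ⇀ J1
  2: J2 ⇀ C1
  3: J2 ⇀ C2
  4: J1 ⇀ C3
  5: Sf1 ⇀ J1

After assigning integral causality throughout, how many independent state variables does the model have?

#1 stroke→J1  (source Se1 imposes e)
#5 stroke→Sf1  (Sf1 fixes flow; stroke at Sf1)
#0 stroke→J1  (J1: bond 5 brought flow, rest push out)
#4 stroke→J1  (common-f at J1 fixed by 5)
#2 stroke→J2  (1-jn J2 has f-setter on 0)
#3 stroke→J2  (1-jn J2 has f-setter on 0)

3  (C1, C2, C3 all integral)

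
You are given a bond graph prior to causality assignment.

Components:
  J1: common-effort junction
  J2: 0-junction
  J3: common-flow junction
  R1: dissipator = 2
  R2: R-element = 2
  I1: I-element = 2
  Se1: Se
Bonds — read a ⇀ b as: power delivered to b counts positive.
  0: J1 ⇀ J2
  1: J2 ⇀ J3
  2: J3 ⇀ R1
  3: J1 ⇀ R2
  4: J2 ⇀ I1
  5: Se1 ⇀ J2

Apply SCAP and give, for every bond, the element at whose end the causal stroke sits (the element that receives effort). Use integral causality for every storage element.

β5 stroke at J2  (Se1 (Se) sets effort on bond)
β0 stroke at J1  (J2: bond 5 brought effort, rest push out)
β1 stroke at J3  (J2 effort already set via bond 5)
β4 stroke at I1  (common-e at J2 fixed by 5)
β2 stroke at R1  (closing 1-jn rule on J3)
β3 stroke at R2  (0-jn J1 has e-setter on 0)

bond 0 |J1
bond 1 |J3
bond 2 |R1
bond 3 |R2
bond 4 |I1
bond 5 |J2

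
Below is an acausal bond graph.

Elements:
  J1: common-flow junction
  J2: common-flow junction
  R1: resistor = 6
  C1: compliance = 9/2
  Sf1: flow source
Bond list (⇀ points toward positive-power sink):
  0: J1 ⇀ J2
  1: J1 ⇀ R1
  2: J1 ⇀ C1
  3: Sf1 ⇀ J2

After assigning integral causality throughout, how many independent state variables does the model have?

1  (C1 all integral)

#3 stroke→Sf1  (Sf1: flow source, stroke at near end)
#0 stroke→J2  (J2 flow already set via bond 3)
#1 stroke→J1  (J1: bond 0 brought flow, rest push out)
#2 stroke→J1  (J1: bond 0 brought flow, rest push out)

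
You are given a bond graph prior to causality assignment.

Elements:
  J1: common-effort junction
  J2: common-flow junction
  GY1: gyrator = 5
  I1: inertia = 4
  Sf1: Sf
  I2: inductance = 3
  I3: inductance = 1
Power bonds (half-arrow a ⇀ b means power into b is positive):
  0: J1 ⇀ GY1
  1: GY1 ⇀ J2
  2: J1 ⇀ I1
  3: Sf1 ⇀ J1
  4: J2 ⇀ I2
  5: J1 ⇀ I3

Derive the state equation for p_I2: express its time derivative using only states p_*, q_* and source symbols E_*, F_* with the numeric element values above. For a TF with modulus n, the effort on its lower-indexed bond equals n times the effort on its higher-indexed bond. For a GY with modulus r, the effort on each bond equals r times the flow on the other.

bond 3 |Sf1  (Sf1: flow source, stroke at near end)
bond 2 |I1  (I1 outputs flow p/I1)
bond 4 |I2  (I2 outputs flow p/I2)
bond 1 |J2  (J2: bond 4 brought flow, rest push out)
bond 0 |J1  (GY1 both-in/both-out from 1)
bond 5 |I3  (J1: bond 0 brought effort, rest push out)

dp_I2/dt = 5*F_Sf1 - 5*p_I1/4 - 5*p_I3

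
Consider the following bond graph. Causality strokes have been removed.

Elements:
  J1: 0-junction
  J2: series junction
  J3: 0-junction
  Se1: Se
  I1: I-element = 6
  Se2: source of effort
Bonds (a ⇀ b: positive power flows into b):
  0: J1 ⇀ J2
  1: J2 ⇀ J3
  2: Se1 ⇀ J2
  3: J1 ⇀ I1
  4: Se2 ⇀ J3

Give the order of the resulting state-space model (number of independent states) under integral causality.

1  (I1 all integral)

b2 stroke at J2  (source Se1 imposes e)
b4 stroke at J3  (Se2 fixes effort; stroke away)
b1 stroke at J2  (common-e at J3 fixed by 4)
b0 stroke at J1  (closing 1-jn rule on J2)
b3 stroke at I1  (0-jn J1 has e-setter on 0)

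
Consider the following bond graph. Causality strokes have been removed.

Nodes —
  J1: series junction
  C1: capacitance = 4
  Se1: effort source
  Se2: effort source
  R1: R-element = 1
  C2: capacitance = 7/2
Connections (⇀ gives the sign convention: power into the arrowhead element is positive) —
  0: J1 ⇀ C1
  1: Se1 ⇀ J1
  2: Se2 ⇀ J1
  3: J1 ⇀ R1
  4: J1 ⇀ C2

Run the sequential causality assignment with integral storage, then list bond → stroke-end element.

b0 stroke→J1
b1 stroke→J1
b2 stroke→J1
b3 stroke→R1
b4 stroke→J1

b1 stroke→J1  (source Se1 imposes e)
b2 stroke→J1  (Se2: effort source, stroke at far end)
b0 stroke→J1  (prefer integral on C1)
b4 stroke→J1  (C2 integral (e out))
b3 stroke→R1  (J1 needs exactly one f-in)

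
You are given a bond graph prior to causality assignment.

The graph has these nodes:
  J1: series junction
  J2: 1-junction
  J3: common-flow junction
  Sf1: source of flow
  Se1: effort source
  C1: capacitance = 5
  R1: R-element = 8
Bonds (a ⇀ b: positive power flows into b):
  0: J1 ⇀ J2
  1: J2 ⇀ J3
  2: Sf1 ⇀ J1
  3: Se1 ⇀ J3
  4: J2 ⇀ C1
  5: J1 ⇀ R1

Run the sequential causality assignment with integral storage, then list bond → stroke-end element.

bond 0 →J1
bond 1 →J2
bond 2 →Sf1
bond 3 →J3
bond 4 →J2
bond 5 →J1

bond 2 stroke at Sf1  (Sf1 (Sf) sets flow on bond)
bond 3 stroke at J3  (Se1 (Se) sets effort on bond)
bond 0 stroke at J1  (J1: bond 2 brought flow, rest push out)
bond 5 stroke at J1  (J1 flow already set via bond 2)
bond 1 stroke at J2  (1-jn J2 has f-setter on 0)
bond 4 stroke at J2  (J2: bond 0 brought flow, rest push out)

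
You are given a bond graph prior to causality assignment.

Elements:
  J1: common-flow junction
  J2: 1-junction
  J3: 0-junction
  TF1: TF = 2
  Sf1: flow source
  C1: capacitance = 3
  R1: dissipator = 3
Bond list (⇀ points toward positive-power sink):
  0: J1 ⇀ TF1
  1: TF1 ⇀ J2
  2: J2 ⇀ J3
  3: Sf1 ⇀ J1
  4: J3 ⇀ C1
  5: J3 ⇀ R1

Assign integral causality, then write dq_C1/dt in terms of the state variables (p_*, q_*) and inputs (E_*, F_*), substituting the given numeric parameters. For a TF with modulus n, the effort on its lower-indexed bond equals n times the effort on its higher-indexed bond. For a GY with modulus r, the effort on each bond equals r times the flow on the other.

dq_C1/dt = 2*F_Sf1 - q_C1/9

#3 stroke at Sf1  (Sf1: flow source, stroke at near end)
#0 stroke at J1  (J1 flow already set via bond 3)
#1 stroke at TF1  (TF1: transformer flips bond 0)
#2 stroke at J2  (common-f at J2 fixed by 1)
#4 stroke at J3  (C1 outputs effort q/C1)
#5 stroke at R1  (J3 effort already set via bond 4)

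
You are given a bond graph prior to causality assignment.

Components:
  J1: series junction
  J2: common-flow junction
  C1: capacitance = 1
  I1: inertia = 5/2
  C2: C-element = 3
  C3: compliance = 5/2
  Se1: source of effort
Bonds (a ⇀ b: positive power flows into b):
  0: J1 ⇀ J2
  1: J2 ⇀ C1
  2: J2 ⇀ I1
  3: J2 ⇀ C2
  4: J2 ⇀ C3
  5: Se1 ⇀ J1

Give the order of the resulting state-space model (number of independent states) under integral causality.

4  (C1, C2, C3, I1 all integral)

β5 stroke→J1  (Se1 fixes effort; stroke away)
β0 stroke→J2  (closing 1-jn rule on J1)
β1 stroke→J2  (C1 integral (e out))
β2 stroke→I1  (I1 outputs flow p/I1)
β3 stroke→J2  (common-f at J2 fixed by 2)
β4 stroke→J2  (common-f at J2 fixed by 2)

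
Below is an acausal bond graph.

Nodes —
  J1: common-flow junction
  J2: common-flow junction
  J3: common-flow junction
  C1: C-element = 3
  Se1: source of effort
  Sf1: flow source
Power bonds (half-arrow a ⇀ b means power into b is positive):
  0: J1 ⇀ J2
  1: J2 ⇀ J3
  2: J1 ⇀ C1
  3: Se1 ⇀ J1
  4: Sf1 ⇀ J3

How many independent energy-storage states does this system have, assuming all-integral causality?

1  (C1 all integral)

b3 stroke at J1  (Se1 (Se) sets effort on bond)
b4 stroke at Sf1  (source Sf1 imposes f)
b1 stroke at J3  (1-jn J3 has f-setter on 4)
b0 stroke at J2  (common-f at J2 fixed by 1)
b2 stroke at J1  (J1: bond 0 brought flow, rest push out)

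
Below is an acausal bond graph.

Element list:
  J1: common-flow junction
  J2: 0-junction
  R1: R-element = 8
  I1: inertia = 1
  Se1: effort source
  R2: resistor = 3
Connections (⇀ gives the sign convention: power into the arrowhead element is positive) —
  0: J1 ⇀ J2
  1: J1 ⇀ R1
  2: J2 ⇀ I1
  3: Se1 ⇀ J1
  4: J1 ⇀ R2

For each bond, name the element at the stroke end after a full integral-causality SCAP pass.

bond 0 →J2
bond 1 →J1
bond 2 →I1
bond 3 →J1
bond 4 →J1

b3 stroke at J1  (Se1 (Se) sets effort on bond)
b2 stroke at I1  (I1: I, integral causality)
b0 stroke at J2  (only one effort-in slot at J2)
b1 stroke at J1  (J1: bond 0 brought flow, rest push out)
b4 stroke at J1  (J1: bond 0 brought flow, rest push out)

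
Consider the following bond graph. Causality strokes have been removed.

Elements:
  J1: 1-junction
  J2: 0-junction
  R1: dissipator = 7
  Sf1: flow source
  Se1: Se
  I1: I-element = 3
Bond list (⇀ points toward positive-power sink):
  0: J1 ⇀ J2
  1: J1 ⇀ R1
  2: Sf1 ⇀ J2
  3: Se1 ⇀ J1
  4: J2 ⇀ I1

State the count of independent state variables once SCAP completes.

β2 →Sf1  (Sf1 (Sf) sets flow on bond)
β3 →J1  (Se1 fixes effort; stroke away)
β4 →I1  (I1 outputs flow p/I1)
β0 →J2  (J2: last free bond brings effort in)
β1 →J1  (1-jn J1 has f-setter on 0)

1  (I1 all integral)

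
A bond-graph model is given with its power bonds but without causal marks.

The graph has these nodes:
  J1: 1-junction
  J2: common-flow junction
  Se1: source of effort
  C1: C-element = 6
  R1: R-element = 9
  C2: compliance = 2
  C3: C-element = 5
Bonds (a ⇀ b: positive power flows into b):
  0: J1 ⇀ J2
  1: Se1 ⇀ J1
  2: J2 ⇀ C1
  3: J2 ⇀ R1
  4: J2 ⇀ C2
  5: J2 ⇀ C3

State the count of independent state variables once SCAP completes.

b1 |J1  (Se1: effort source, stroke at far end)
b0 |J2  (closing 1-jn rule on J1)
b2 |J2  (prefer integral on C1)
b4 |J2  (C2 outputs effort q/C2)
b5 |J2  (C3 outputs effort q/C3)
b3 |R1  (J2 needs exactly one f-in)

3  (C1, C2, C3 all integral)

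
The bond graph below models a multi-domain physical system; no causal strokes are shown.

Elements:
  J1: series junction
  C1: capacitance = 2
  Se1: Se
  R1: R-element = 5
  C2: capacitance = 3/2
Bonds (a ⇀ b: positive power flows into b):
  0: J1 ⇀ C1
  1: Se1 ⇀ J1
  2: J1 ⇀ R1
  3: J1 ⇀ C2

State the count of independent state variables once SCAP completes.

b1 stroke→J1  (Se1 fixes effort; stroke away)
b0 stroke→J1  (C1 outputs effort q/C1)
b3 stroke→J1  (C2: C, integral causality)
b2 stroke→R1  (J1: last free bond brings flow in)

2  (C1, C2 all integral)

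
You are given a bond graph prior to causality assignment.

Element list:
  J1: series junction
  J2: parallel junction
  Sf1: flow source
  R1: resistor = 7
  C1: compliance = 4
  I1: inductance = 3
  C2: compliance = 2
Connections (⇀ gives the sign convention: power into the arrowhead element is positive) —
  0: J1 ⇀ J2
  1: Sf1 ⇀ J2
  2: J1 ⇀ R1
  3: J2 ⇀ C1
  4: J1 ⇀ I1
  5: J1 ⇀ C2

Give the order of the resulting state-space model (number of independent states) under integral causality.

3  (C1, C2, I1 all integral)

#1 |Sf1  (Sf1: flow source, stroke at near end)
#3 |J2  (C1 integral (e out))
#0 |J1  (J2: bond 3 brought effort, rest push out)
#4 |I1  (I1 integral (f out))
#2 |J1  (1-jn J1 has f-setter on 4)
#5 |J1  (common-f at J1 fixed by 4)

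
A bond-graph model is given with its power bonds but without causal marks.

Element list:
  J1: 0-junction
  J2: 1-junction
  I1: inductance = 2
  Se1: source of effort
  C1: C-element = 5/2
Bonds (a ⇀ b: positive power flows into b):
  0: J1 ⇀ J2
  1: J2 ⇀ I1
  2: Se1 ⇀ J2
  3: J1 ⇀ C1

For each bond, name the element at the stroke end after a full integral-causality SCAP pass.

b2 |J2  (Se1 (Se) sets effort on bond)
b1 |I1  (I1: I, integral causality)
b0 |J2  (J2: bond 1 brought flow, rest push out)
b3 |J1  (J1 needs exactly one e-in)

b0 stroke at J2
b1 stroke at I1
b2 stroke at J2
b3 stroke at J1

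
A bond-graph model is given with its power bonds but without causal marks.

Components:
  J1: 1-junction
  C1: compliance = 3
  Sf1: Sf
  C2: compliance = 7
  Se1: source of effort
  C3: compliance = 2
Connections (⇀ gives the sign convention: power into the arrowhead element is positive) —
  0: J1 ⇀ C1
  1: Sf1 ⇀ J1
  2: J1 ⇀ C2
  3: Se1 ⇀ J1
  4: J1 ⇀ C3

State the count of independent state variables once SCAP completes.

b1 stroke→Sf1  (Sf1 (Sf) sets flow on bond)
b3 stroke→J1  (Se1: effort source, stroke at far end)
b0 stroke→J1  (J1 flow already set via bond 1)
b2 stroke→J1  (J1: bond 1 brought flow, rest push out)
b4 stroke→J1  (1-jn J1 has f-setter on 1)

3  (C1, C2, C3 all integral)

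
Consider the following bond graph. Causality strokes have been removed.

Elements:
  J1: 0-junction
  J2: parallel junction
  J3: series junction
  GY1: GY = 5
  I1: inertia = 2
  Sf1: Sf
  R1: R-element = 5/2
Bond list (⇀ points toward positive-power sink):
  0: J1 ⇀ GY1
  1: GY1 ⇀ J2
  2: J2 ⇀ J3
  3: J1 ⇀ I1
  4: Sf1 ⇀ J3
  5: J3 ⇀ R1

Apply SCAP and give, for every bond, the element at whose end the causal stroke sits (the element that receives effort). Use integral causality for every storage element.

#4 stroke at Sf1  (Sf1: flow source, stroke at near end)
#2 stroke at J3  (1-jn J3 has f-setter on 4)
#5 stroke at J3  (J3: bond 4 brought flow, rest push out)
#1 stroke at J2  (J2: last free bond brings effort in)
#0 stroke at J1  (GY GY1: same side as bond 1)
#3 stroke at I1  (J1 effort already set via bond 0)

β0 →J1
β1 →J2
β2 →J3
β3 →I1
β4 →Sf1
β5 →J3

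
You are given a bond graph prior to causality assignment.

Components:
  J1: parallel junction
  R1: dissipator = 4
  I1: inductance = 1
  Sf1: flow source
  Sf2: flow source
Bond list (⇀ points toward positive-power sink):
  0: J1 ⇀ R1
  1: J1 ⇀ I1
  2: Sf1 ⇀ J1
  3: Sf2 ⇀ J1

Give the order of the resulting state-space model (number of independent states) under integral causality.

1  (I1 all integral)

bond 2 →Sf1  (Sf1 fixes flow; stroke at Sf1)
bond 3 →Sf2  (Sf2: flow source, stroke at near end)
bond 1 →I1  (prefer integral on I1)
bond 0 →J1  (only one effort-in slot at J1)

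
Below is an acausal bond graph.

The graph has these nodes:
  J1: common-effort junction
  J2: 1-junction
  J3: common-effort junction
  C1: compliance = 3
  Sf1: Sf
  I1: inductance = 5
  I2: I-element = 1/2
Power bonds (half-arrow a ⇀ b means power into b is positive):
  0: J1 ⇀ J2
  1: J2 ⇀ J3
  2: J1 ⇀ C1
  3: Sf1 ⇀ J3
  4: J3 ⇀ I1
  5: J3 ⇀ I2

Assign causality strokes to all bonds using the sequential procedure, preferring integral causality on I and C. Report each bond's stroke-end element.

#0 stroke→J2
#1 stroke→J3
#2 stroke→J1
#3 stroke→Sf1
#4 stroke→I1
#5 stroke→I2

#3 stroke→Sf1  (Sf1 fixes flow; stroke at Sf1)
#2 stroke→J1  (C1: C, integral causality)
#0 stroke→J2  (0-jn J1 has e-setter on 2)
#1 stroke→J3  (J2 needs exactly one f-in)
#4 stroke→I1  (common-e at J3 fixed by 1)
#5 stroke→I2  (J3: bond 1 brought effort, rest push out)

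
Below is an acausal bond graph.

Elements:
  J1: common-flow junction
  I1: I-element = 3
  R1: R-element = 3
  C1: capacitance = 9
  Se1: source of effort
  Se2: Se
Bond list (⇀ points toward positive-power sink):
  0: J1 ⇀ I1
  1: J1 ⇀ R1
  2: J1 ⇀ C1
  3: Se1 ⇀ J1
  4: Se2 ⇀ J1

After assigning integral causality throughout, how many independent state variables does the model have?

bond 3 →J1  (Se1: effort source, stroke at far end)
bond 4 →J1  (Se2: effort source, stroke at far end)
bond 0 →I1  (I1 outputs flow p/I1)
bond 1 →J1  (J1 flow already set via bond 0)
bond 2 →J1  (J1: bond 0 brought flow, rest push out)

2  (C1, I1 all integral)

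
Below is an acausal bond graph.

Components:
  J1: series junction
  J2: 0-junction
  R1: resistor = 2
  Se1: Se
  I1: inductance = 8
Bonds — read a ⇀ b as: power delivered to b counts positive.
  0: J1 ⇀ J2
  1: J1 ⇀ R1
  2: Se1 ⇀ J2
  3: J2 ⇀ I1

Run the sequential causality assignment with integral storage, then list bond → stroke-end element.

bond 2 stroke at J2  (Se1: effort source, stroke at far end)
bond 0 stroke at J1  (common-e at J2 fixed by 2)
bond 3 stroke at I1  (J2 effort already set via bond 2)
bond 1 stroke at R1  (closing 1-jn rule on J1)

b0 →J1
b1 →R1
b2 →J2
b3 →I1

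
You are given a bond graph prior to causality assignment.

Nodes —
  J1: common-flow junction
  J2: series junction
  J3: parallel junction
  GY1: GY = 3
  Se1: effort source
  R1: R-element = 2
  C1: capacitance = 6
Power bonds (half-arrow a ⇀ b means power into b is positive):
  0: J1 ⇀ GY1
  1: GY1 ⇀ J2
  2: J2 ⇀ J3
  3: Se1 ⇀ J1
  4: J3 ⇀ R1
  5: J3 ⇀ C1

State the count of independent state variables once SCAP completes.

1  (C1 all integral)

β3 |J1  (Se1 (Se) sets effort on bond)
β0 |GY1  (only one flow-in slot at J1)
β1 |GY1  (GY1: gyrator matches bond 0)
β2 |J2  (common-f at J2 fixed by 1)
β5 |J3  (C1 outputs effort q/C1)
β4 |R1  (common-e at J3 fixed by 5)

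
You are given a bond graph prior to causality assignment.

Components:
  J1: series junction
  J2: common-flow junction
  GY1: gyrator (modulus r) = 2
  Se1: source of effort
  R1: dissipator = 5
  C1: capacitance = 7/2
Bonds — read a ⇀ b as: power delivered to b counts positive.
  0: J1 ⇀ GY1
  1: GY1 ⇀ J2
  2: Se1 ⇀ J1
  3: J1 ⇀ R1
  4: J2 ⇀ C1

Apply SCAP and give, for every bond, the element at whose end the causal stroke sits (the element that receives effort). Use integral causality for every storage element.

bond 0 stroke at GY1
bond 1 stroke at GY1
bond 2 stroke at J1
bond 3 stroke at J1
bond 4 stroke at J2

β2 stroke→J1  (source Se1 imposes e)
β4 stroke→J2  (prefer integral on C1)
β1 stroke→GY1  (only one flow-in slot at J2)
β0 stroke→GY1  (GY GY1: same side as bond 1)
β3 stroke→J1  (1-jn J1 has f-setter on 0)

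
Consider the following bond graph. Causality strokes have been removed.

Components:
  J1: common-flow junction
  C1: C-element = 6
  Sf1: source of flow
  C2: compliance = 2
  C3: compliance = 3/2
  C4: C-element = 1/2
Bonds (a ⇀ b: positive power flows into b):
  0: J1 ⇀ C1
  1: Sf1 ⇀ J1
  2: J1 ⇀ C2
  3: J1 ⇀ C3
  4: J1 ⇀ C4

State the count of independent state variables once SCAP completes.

4  (C1, C2, C3, C4 all integral)

b1 stroke at Sf1  (Sf1 (Sf) sets flow on bond)
b0 stroke at J1  (1-jn J1 has f-setter on 1)
b2 stroke at J1  (1-jn J1 has f-setter on 1)
b3 stroke at J1  (J1 flow already set via bond 1)
b4 stroke at J1  (J1 flow already set via bond 1)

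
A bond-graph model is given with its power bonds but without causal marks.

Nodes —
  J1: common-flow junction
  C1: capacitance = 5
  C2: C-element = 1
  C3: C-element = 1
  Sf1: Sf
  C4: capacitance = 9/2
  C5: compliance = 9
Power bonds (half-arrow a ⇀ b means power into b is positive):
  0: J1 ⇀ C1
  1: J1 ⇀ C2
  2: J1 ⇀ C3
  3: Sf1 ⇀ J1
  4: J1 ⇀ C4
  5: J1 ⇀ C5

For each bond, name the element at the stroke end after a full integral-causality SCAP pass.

b0 →J1
b1 →J1
b2 →J1
b3 →Sf1
b4 →J1
b5 →J1

b3 stroke at Sf1  (source Sf1 imposes f)
b0 stroke at J1  (1-jn J1 has f-setter on 3)
b1 stroke at J1  (J1 flow already set via bond 3)
b2 stroke at J1  (common-f at J1 fixed by 3)
b4 stroke at J1  (J1: bond 3 brought flow, rest push out)
b5 stroke at J1  (J1 flow already set via bond 3)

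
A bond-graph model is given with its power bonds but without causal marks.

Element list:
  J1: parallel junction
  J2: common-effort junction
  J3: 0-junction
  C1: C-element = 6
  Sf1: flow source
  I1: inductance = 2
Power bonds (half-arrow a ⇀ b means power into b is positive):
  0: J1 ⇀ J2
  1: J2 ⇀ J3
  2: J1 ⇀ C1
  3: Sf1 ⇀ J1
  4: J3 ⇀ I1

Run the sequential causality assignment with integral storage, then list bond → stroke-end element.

b3 stroke→Sf1  (Sf1 fixes flow; stroke at Sf1)
b2 stroke→J1  (prefer integral on C1)
b0 stroke→J2  (0-jn J1 has e-setter on 2)
b1 stroke→J3  (0-jn J2 has e-setter on 0)
b4 stroke→I1  (J3: bond 1 brought effort, rest push out)

b0 stroke→J2
b1 stroke→J3
b2 stroke→J1
b3 stroke→Sf1
b4 stroke→I1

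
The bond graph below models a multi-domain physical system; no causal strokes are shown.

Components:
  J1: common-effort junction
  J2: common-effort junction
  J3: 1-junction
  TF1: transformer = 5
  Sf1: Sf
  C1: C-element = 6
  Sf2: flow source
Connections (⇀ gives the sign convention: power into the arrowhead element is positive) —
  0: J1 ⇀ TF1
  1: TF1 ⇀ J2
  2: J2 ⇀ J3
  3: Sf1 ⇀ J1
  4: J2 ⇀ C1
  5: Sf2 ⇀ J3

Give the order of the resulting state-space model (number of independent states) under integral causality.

1  (C1 all integral)

bond 3 stroke at Sf1  (source Sf1 imposes f)
bond 5 stroke at Sf2  (Sf2 fixes flow; stroke at Sf2)
bond 0 stroke at J1  (J1: last free bond brings effort in)
bond 2 stroke at J3  (J3: bond 5 brought flow, rest push out)
bond 1 stroke at TF1  (TF1 one-in-one-out from 0)
bond 4 stroke at J2  (closing 0-jn rule on J2)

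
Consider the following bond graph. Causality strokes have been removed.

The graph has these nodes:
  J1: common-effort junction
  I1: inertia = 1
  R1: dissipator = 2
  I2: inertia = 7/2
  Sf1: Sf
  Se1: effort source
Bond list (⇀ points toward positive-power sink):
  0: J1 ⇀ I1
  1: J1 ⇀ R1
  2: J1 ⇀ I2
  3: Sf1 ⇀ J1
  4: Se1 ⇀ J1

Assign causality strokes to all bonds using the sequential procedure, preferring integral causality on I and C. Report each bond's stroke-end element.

bond 3 →Sf1  (source Sf1 imposes f)
bond 4 →J1  (Se1 (Se) sets effort on bond)
bond 0 →I1  (J1 effort already set via bond 4)
bond 1 →R1  (J1 effort already set via bond 4)
bond 2 →I2  (J1 effort already set via bond 4)

bond 0 stroke at I1
bond 1 stroke at R1
bond 2 stroke at I2
bond 3 stroke at Sf1
bond 4 stroke at J1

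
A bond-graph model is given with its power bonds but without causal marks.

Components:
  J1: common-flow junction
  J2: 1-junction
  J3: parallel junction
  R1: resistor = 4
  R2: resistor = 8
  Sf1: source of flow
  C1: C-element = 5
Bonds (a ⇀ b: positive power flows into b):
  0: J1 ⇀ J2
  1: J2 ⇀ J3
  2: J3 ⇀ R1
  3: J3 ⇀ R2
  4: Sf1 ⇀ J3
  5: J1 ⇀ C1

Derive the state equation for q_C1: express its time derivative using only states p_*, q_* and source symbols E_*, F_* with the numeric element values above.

dq_C1/dt = -F_Sf1 - 3*q_C1/40

β4 stroke at Sf1  (Sf1: flow source, stroke at near end)
β5 stroke at J1  (C1 outputs effort q/C1)
β0 stroke at J2  (J1 needs exactly one f-in)
β1 stroke at J3  (J2 needs exactly one f-in)
β2 stroke at R1  (0-jn J3 has e-setter on 1)
β3 stroke at R2  (common-e at J3 fixed by 1)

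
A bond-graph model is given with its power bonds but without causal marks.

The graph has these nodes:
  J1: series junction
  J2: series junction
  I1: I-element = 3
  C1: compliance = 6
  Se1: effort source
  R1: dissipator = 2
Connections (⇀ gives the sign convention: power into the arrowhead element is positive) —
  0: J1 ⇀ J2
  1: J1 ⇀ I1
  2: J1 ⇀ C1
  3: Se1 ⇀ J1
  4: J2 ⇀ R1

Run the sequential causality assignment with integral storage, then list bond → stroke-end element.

b0 |J1
b1 |I1
b2 |J1
b3 |J1
b4 |J2

b3 stroke→J1  (source Se1 imposes e)
b1 stroke→I1  (I1 integral (f out))
b0 stroke→J1  (1-jn J1 has f-setter on 1)
b2 stroke→J1  (common-f at J1 fixed by 1)
b4 stroke→J2  (1-jn J2 has f-setter on 0)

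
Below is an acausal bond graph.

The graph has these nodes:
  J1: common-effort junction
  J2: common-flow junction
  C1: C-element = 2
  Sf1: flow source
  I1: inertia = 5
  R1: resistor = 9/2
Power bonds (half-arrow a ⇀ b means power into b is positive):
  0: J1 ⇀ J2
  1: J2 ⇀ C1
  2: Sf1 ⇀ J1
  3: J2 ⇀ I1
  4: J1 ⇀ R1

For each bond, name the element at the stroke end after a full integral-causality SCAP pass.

bond 0 stroke at J2
bond 1 stroke at J2
bond 2 stroke at Sf1
bond 3 stroke at I1
bond 4 stroke at J1

bond 2 stroke at Sf1  (source Sf1 imposes f)
bond 1 stroke at J2  (C1: C, integral causality)
bond 3 stroke at I1  (I1: I, integral causality)
bond 0 stroke at J2  (J2 flow already set via bond 3)
bond 4 stroke at J1  (only one effort-in slot at J1)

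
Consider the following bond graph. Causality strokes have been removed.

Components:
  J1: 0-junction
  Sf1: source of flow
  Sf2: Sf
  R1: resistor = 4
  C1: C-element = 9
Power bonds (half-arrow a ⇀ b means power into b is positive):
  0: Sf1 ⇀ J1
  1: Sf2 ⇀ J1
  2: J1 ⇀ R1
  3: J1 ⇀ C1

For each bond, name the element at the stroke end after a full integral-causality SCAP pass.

#0 →Sf1
#1 →Sf2
#2 →R1
#3 →J1

β0 stroke at Sf1  (Sf1 fixes flow; stroke at Sf1)
β1 stroke at Sf2  (Sf2: flow source, stroke at near end)
β3 stroke at J1  (C1: C, integral causality)
β2 stroke at R1  (J1: bond 3 brought effort, rest push out)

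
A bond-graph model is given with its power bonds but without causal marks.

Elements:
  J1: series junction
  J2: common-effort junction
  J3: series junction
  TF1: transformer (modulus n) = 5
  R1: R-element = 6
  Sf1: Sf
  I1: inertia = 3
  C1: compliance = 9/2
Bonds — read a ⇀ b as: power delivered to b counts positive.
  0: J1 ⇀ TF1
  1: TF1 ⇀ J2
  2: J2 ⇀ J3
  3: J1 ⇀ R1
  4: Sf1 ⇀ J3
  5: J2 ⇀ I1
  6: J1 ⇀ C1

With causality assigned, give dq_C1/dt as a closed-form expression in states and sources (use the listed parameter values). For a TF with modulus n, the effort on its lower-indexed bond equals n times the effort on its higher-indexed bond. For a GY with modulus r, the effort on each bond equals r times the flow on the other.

dq_C1/dt = F_Sf1/5 + p_I1/15

β4 |Sf1  (source Sf1 imposes f)
β2 |J3  (J3: bond 4 brought flow, rest push out)
β5 |I1  (I1 integral (f out))
β1 |J2  (J2 needs exactly one e-in)
β0 |TF1  (TF TF1: opposite of bond 1)
β3 |J1  (common-f at J1 fixed by 0)
β6 |J1  (common-f at J1 fixed by 0)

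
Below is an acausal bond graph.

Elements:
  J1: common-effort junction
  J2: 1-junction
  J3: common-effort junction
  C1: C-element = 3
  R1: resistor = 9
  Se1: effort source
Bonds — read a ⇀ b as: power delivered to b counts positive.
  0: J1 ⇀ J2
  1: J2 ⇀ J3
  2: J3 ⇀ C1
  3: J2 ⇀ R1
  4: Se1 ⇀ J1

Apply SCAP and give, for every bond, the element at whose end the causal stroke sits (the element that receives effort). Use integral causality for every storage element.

bond 0 |J2
bond 1 |J2
bond 2 |J3
bond 3 |R1
bond 4 |J1

bond 4 stroke at J1  (Se1: effort source, stroke at far end)
bond 0 stroke at J2  (J1 effort already set via bond 4)
bond 2 stroke at J3  (C1: C, integral causality)
bond 1 stroke at J2  (0-jn J3 has e-setter on 2)
bond 3 stroke at R1  (only one flow-in slot at J2)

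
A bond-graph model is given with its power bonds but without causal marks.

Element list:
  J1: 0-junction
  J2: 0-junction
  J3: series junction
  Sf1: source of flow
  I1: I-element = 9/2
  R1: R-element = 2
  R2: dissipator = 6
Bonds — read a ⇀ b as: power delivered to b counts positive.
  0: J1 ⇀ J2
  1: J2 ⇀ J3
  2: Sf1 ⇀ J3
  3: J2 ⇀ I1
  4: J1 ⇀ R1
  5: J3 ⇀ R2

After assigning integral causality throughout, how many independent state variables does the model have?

bond 2 |Sf1  (Sf1 fixes flow; stroke at Sf1)
bond 1 |J3  (J3 flow already set via bond 2)
bond 5 |J3  (common-f at J3 fixed by 2)
bond 3 |I1  (I1 integral (f out))
bond 0 |J2  (closing 0-jn rule on J2)
bond 4 |J1  (J1: last free bond brings effort in)

1  (I1 all integral)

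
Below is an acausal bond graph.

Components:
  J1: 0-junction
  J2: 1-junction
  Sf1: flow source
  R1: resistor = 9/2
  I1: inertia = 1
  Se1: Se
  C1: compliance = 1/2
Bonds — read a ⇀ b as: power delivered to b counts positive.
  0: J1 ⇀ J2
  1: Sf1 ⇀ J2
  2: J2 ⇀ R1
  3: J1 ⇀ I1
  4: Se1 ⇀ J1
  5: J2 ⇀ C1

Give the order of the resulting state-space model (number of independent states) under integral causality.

b1 →Sf1  (Sf1 fixes flow; stroke at Sf1)
b4 →J1  (Se1 (Se) sets effort on bond)
b0 →J2  (J1: bond 4 brought effort, rest push out)
b3 →I1  (J1 effort already set via bond 4)
b2 →J2  (1-jn J2 has f-setter on 1)
b5 →J2  (1-jn J2 has f-setter on 1)

2  (C1, I1 all integral)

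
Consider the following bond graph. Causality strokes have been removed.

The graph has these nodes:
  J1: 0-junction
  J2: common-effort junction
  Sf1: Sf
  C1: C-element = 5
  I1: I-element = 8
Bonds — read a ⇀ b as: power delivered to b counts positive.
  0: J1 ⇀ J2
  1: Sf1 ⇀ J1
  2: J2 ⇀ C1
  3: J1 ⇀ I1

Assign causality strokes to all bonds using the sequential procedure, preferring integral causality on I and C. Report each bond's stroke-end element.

bond 1 stroke at Sf1  (Sf1 (Sf) sets flow on bond)
bond 2 stroke at J2  (prefer integral on C1)
bond 0 stroke at J1  (J2 effort already set via bond 2)
bond 3 stroke at I1  (J1: bond 0 brought effort, rest push out)

b0 →J1
b1 →Sf1
b2 →J2
b3 →I1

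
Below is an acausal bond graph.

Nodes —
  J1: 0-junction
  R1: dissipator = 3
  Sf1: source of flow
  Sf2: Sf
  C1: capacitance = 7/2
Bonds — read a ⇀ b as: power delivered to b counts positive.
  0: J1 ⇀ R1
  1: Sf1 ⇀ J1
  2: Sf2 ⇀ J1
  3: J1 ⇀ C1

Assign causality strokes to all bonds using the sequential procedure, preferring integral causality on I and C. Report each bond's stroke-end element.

bond 0 |R1
bond 1 |Sf1
bond 2 |Sf2
bond 3 |J1

β1 →Sf1  (source Sf1 imposes f)
β2 →Sf2  (Sf2 (Sf) sets flow on bond)
β3 →J1  (C1: C, integral causality)
β0 →R1  (J1 effort already set via bond 3)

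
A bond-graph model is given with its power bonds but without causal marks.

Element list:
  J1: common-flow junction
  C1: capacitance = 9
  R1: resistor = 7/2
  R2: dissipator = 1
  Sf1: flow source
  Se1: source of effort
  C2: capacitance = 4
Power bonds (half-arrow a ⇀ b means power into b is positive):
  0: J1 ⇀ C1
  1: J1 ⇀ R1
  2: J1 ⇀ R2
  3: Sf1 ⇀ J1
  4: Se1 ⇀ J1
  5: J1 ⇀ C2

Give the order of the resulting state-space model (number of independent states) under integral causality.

b3 stroke→Sf1  (Sf1 (Sf) sets flow on bond)
b4 stroke→J1  (Se1 (Se) sets effort on bond)
b0 stroke→J1  (common-f at J1 fixed by 3)
b1 stroke→J1  (J1: bond 3 brought flow, rest push out)
b2 stroke→J1  (J1: bond 3 brought flow, rest push out)
b5 stroke→J1  (1-jn J1 has f-setter on 3)

2  (C1, C2 all integral)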